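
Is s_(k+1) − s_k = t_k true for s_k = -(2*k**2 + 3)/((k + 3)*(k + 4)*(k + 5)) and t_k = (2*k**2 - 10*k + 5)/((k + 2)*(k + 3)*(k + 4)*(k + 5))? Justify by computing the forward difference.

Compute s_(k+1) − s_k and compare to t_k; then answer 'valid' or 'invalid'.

s_(k+1) = (-2*(k + 1)**2 - 3)/((k + 4)*(k + 5)*(k + 6))
s_(k+1) − s_k = (2*k**2 - 14*k + 3)/(k**4 + 18*k**3 + 119*k**2 + 342*k + 360)
(s_(k+1) − s_k) − t_k = 6*(-2*k**2 + 5*k - 4)/(k**5 + 20*k**4 + 155*k**3 + 580*k**2 + 1044*k + 720)

Invalid: residual 6*(-2*k**2 + 5*k - 4)/(k**5 + 20*k**4 + 155*k**3 + 580*k**2 + 1044*k + 720) ≠ 0.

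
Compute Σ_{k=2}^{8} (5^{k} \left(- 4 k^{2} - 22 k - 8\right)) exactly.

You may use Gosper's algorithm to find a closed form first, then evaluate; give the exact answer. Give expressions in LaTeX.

Σ = -205077950

Compute t_(k+1)/t_k: get 5*(2*k**2 + 15*k + 17)/(2*k**2 + 11*k + 4).
A = 5, B = 1, C = k**2 + 11*k/2 + 2.
f must satisfy (5)·f(k+1) − (1)·f(k) = k**2 + 11*k/2 + 2.
Bound: deg f ≤ 2.
Match coefficients ⇒ f(k) = (k**2 + 3*k - 3)/4.
Then R = B(k−1)f/C = (k**2 + 3*k - 3)/(2*(2*k**2 + 11*k + 4)), so s_k = R(k)·t_k = 5**k*(-k**2 - 3*k + 3).
s_(k+1) − s_k = 5**k*(-4*k**2 - 22*k - 8) = t_k.
Σ_(k=2)^(8) t_k = s_(9) − s_(2) = -205078125 − (-175) = -205077950.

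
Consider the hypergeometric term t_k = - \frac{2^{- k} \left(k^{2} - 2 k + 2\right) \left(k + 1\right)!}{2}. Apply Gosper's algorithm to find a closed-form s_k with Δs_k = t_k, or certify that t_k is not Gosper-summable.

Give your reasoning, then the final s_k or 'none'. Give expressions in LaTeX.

Compute t_(k+1)/t_k: get (k**3 + 2*k**2 + k + 2)/(2*(k**2 - 2*k + 2)).
Take A(k)=k/2 + 1, B(k)=1, C(k)=k**2 - 2*k + 2.
Need (k/2 + 1)·f(k+1) − (1)·f(k) = k**2 - 2*k + 2.
From deg A=1, deg B=0, deg C=2: d=1.
Solving with deg f ≤ 1: f(k) = 2*(k - 3).
Get s_k = R·t_k = -(k - 3)*factorial(k + 1)/2**k with R(k) = B(k−1)f(k)/C(k) = 2*(k - 3)/(k**2 - 2*k + 2).
Δs = -(k**2 - 2*k + 2)*factorial(k + 1)/(2*2**k), as required.

s_k = - 2^{- k} \left(k - 3\right) \left(k + 1\right)!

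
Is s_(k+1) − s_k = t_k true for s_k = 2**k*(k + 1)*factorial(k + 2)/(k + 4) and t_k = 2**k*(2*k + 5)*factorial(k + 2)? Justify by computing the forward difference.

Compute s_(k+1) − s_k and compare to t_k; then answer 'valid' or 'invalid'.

Invalid: residual -3*2**k*(2*k**2 + 13*k + 19)*factorial(k + 2)/((k + 4)*(k + 5)) ≠ 0.

s_(k+1) = 2**(k + 1)*(k + 2)*factorial(k + 3)/(k + 5)
s_(k+1) − s_k = 2**k*(2*k**3 + 17*k**2 + 46*k + 43)*factorial(k + 2)/((k + 4)*(k + 5))
(s_(k+1) − s_k) − t_k = -3*2**k*(2*k**2 + 13*k + 19)*factorial(k + 2)/((k + 4)*(k + 5))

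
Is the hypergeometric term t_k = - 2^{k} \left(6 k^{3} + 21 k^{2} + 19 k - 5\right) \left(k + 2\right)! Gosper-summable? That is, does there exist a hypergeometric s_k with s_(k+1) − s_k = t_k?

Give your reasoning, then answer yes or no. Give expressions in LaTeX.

Yes. s_k = 2^{k} \left(- 3 k^{2} + 3 k + 1\right) \left(k + 2\right)!.

Step 1: r(k) = 2*(6*k**4 + 57*k**3 + 196*k**2 + 278*k + 123)/(6*k**3 + 21*k**2 + 19*k - 5).
Gosper form: A/B · C(k+1)/C(k) with A=2*k + 6, B=1, C=k**3 + 7*k**2/2 + 19*k/6 - 5/6.
f must satisfy (2*k + 6)·f(k+1) − (1)·f(k) = k**3 + 7*k**2/2 + 19*k/6 - 5/6.
Degrees (1,0,3) ⇒ d ≤ 2.
Match coefficients ⇒ f(k) = (3*k**2 - 3*k - 1)/6.
Then R = B(k−1)f/C = (3*k**2 - 3*k - 1)/(6*k**3 + 21*k**2 + 19*k - 5), so s_k = R(k)·t_k = 2**k*(-3*k**2 + 3*k + 1)*factorial(k + 2).
s_(k+1) − s_k = -2**k*(6*k**3 + 21*k**2 + 19*k - 5)*factorial(k + 2) = t_k.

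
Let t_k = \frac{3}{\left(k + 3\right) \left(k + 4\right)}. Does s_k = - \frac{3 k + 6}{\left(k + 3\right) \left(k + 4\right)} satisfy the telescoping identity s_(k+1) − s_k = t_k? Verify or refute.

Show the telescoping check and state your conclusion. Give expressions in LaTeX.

s_(k+1) = 3*(-k - 3)/((k + 4)*(k + 5))
s_(k+1) − s_k = 3*(k + 1)/(k**3 + 12*k**2 + 47*k + 60)
(s_(k+1) − s_k) − t_k = -12/(k**3 + 12*k**2 + 47*k + 60)

Invalid: residual - \frac{12}{k^{3} + 12 k^{2} + 47 k + 60} ≠ 0.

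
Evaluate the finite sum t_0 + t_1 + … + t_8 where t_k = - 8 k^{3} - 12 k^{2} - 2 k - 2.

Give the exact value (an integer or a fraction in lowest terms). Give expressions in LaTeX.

Σ = -12906

Ratio r(k) = (4*k**3 + 18*k**2 + 25*k + 12)/(4*k**3 + 6*k**2 + k + 1).
Gosper form: A/B · C(k+1)/C(k) with A=1, B=1, C=k**3 + 3*k**2/2 + k/4 + 1/4.
Need (1)·f(k+1) − (1)·f(k) = k**3 + 3*k**2/2 + k/4 + 1/4.
d = 4 from the (0,0,3) case.
Solving with deg f ≤ 4: f(k) = k*(2*k**3 - 3*k + 3)/8.
Certificate R = B(k−1)f/C = k*(2*k**3 - 3*k + 3)/(2*(4*k**3 + 6*k**2 + k + 1)) gives s_k = k*(-2*k**3 + 3*k - 3).
Check: Δs_k = -8*k**3 - 12*k**2 - 2*k - 2. ✓
Σ_(k=0)^(8) t_k = s_(9) − s_(0) = -12906 − (0) = -12906.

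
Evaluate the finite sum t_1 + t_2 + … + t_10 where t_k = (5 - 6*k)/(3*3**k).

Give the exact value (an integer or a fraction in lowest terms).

The ratio is (6*k + 1)/(3*(6*k - 5)).
Factor: A=1/3; B=1; C=k - 5/6.
Need (1/3)·f(k+1) − (1)·f(k) = k - 5/6.
Bound: deg f ≤ 1.
Solve for f: f(k) = -(3*k - 1)/2 (degree 1 ≤ 1).
Get s_k = R·t_k = (3*k - 1)/3**k with R(k) = B(k−1)f(k)/C(k) = -3*(3*k - 1)/(6*k - 5).
Δs = (5 - 6*k)/(3*3**k), as required.
Telescoping: Σ = s_(11) − s_(1) = 32/177147 − (2/3) = -118066/177147.

Σ = -118066/177147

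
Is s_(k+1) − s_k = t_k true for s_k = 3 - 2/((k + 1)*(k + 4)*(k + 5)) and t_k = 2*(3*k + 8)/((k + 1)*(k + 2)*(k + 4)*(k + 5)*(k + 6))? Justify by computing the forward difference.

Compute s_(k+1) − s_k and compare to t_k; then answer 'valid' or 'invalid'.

valid (s_(k+1) − s_k reduces to t_k)

s_(k+1) = 3 - 2/((k + 2)*(k + 5)*(k + 6))
s_(k+1) − s_k = 2*(3*k + 8)/(k**5 + 18*k**4 + 121*k**3 + 372*k**2 + 508*k + 240)
(s_(k+1) − s_k) − t_k = 0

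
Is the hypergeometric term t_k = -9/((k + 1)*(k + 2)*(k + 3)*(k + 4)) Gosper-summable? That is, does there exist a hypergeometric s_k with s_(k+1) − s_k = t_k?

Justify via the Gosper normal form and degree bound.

Yes. s_k = k*(-k**2 - 6*k - 11)/(2*(k + 1)*(k + 2)*(k + 3)).

The ratio is (k + 1)/(k + 5).
So A=k + 1 and B=k + 5, with C=1.
Key eq: (k + 1)·f(k+1) = (k + 4)·f(k) + (1).
From deg A=1, deg B=1, deg C=0: d=3.
Solving with deg f ≤ 3: f(k) = k*(k**2 + 6*k + 11)/18.
Certificate R = B(k−1)f/C = k*(k + 4)*(k**2 + 6*k + 11)/18 gives s_k = k*(-k**2 - 6*k - 11)/(2*(k + 1)*(k + 2)*(k + 3)).
s_(k+1) − s_k = -9/(k**4 + 10*k**3 + 35*k**2 + 50*k + 24) = t_k.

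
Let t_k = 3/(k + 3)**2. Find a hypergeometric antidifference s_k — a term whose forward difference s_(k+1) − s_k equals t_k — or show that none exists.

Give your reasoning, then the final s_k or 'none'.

none (Gosper's algorithm certifies no s_k)

t_(k+1)/t_k = (k + 3)**2/(k + 4)**2.
A = k**2 + 6*k + 9, B = k**2 + 8*k + 16, C = 1.
f must satisfy (k**2 + 6*k + 9)·f(k+1) − (k**2 + 6*k + 9)·f(k) = 1.
Bound: deg f ≤ 0.
Generic f = c0 gives residual -1; -1 = 0 cannot hold, so t_k is not Gosper-summable.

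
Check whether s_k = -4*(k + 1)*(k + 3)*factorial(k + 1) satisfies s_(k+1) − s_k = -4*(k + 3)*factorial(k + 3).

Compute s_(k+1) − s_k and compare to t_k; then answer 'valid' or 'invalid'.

Invalid: residual 4*(k**2 + 5*k + 5)*factorial(k + 1) ≠ 0.

s_(k+1) = -4*(k + 2)*(k + 4)*factorial(k + 2)
s_(k+1) − s_k = -4*(k**3 + 7*k**2 + 16*k + 13)*factorial(k + 1)
(s_(k+1) − s_k) − t_k = 4*(k**2 + 5*k + 5)*factorial(k + 1)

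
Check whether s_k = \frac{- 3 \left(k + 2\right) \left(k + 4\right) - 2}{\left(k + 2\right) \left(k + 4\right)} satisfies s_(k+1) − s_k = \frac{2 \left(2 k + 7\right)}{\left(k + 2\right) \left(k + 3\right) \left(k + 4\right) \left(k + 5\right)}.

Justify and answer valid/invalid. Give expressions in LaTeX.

s_(k+1) = (-3*(k + 3)*(k + 5) - 2)/((k + 3)*(k + 5))
s_(k+1) − s_k = 2*(2*k + 7)/(k**4 + 14*k**3 + 71*k**2 + 154*k + 120)
(s_(k+1) − s_k) − t_k = 0

valid; difference matches t_k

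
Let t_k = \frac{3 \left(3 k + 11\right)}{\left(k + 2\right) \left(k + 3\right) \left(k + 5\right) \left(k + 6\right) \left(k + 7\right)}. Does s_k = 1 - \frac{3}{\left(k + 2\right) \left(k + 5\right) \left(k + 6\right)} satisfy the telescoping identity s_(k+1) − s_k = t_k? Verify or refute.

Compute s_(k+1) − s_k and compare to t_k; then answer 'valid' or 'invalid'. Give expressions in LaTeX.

Valid — Δs_k = t_k.

s_(k+1) = 1 - 3/((k + 3)*(k + 6)*(k + 7))
s_(k+1) − s_k = 3*(3*k + 11)/(k**5 + 23*k**4 + 203*k**3 + 853*k**2 + 1692*k + 1260)
(s_(k+1) − s_k) − t_k = 0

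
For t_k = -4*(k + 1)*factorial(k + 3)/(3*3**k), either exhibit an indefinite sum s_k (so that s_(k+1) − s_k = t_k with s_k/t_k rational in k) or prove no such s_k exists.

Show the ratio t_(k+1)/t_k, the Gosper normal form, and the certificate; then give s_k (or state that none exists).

s_k = -4*factorial(k + 3)/3**k

Compute t_(k+1)/t_k: get (k + 2)*(k + 4)/(3*(k + 1)).
Factor: A=k/3 + 4/3; B=1; C=k + 1.
Need (k/3 + 4/3)·f(k+1) − (1)·f(k) = k + 1.
Bound: deg f ≤ 0.
Solve for f: f(k) = 3 (degree 0 ≤ 0).
So s_k = (B(k−1)f/C)·t_k = (3/(k + 1))·t_k = -4*factorial(k + 3)/3**k.
Verify: -4*(k + 1)*factorial(k + 3)/(3*3**k) matches t_k.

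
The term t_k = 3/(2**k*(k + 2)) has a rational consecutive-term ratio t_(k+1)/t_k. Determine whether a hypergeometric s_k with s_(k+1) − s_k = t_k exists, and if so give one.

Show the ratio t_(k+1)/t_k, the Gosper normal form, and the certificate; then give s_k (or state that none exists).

no hypergeometric antidifference exists

Compute t_(k+1)/t_k: get (k + 2)/(2*(k + 3)).
Take A(k)=k/2 + 1, B(k)=k + 3, C(k)=1.
Set up (k/2 + 1)·f(k+1) − (k + 2)·f(k) − (1) = 0.
deg f ≤ -1 (via 1,1,0).
Negative degree bound (-1): no f exists, t_k not Gosper-summable.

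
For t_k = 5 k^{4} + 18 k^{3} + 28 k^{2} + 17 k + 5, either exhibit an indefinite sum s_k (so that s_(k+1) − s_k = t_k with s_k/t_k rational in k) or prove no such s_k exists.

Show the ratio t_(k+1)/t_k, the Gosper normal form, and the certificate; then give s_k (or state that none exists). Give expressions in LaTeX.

The ratio is (5*k**4 + 38*k**3 + 112*k**2 + 147*k + 73)/(5*k**4 + 18*k**3 + 28*k**2 + 17*k + 5).
Gosper form: A/B · C(k+1)/C(k) with A=1, B=1, C=k**4 + 18*k**3/5 + 28*k**2/5 + 17*k/5 + 1.
f must satisfy (1)·f(k+1) − (1)·f(k) = k**4 + 18*k**3/5 + 28*k**2/5 + 17*k/5 + 1.
d = 5 from the (0,0,4) case.
Solving with deg f ≤ 5: f(k) = k*(k**4 + 2*k**3 + 2*k**2 - k + 1)/5.
Get s_k = R·t_k = k*(k**4 + 2*k**3 + 2*k**2 - k + 1) with R(k) = B(k−1)f(k)/C(k) = k*(k**4 + 2*k**3 + 2*k**2 - k + 1)/(5*k**4 + 18*k**3 + 28*k**2 + 17*k + 5).
Verify: 5*k**4 + 18*k**3 + 28*k**2 + 17*k + 5 matches t_k.

s_k = k \left(k^{4} + 2 k^{3} + 2 k^{2} - k + 1\right)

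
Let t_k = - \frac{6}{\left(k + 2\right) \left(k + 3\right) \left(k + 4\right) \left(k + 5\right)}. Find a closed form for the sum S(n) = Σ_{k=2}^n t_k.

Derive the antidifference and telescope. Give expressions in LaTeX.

Ratio r(k) = (k + 2)/(k + 6).
Factor: A=k + 2; B=k + 6; C=1.
f must satisfy (k + 2)·f(k+1) − (k + 5)·f(k) = 1.
From deg A=1, deg B=1, deg C=0: d=3.
Match coefficients ⇒ f(k) = k*(k**2 + 9*k + 26)/72.
Certificate R = B(k−1)f/C = k*(k + 5)*(k**2 + 9*k + 26)/72 gives s_k = k*(-k**2 - 9*k - 26)/(12*(k + 2)*(k + 3)*(k + 4)).
s_(k+1) − s_k = -6/(k**4 + 14*k**3 + 71*k**2 + 154*k + 120) = t_k.
Σ_(k=2)^n t_k = s_(n+1) − s_(2) = ((-n**3 - 12*n**2 - 47*n - 36)/(12*(n**3 + 12*n**2 + 47*n + 60))) − (-1/15), i.e. (-n**3 - 12*n**2 - 47*n + 60)/(60*(n**3 + 12*n**2 + 47*n + 60)).

S(n) = \frac{- n^{3} - 12 n^{2} - 47 n + 60}{60 \left(n^{3} + 12 n^{2} + 47 n + 60\right)}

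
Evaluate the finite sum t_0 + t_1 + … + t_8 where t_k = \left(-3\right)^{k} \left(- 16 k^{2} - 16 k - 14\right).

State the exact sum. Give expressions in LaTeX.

Σ = -6062366

Compute t_(k+1)/t_k: get 3*(-8*k**2 - 24*k - 23)/(8*k**2 + 8*k + 7).
Take A(k)=-3, B(k)=1, C(k)=k**2 + k + 7/8.
Key eq: (-3)·f(k+1) = (1)·f(k) + (k**2 + k + 7/8).
d = 2 from the (0,0,2) case.
Solve for f: f(k) = -(2*k**2 - k + 1)/8 (degree 2 ≤ 2).
Certificate R = B(k−1)f/C = -(2*k**2 - k + 1)/(8*k**2 + 8*k + 7) gives s_k = 2*(-3)**k*(2*k**2 - k + 1).
s_(k+1) − s_k = (-3)**k*(-16*k**2 - 16*k - 14) = t_k.
Sum = s_(9) − s_(0); s_(9) = -6062364, s_(0) = 2 ⇒ -6062366.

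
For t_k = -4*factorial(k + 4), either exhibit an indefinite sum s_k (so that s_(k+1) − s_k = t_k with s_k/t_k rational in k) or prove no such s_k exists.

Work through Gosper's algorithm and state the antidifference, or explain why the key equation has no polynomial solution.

The ratio is k + 5.
So A=k + 5 and B=1, with C=1.
Solve (k + 5)·f(k+1) − (1)·f(k) = 1.
d = -1 from the (1,0,0) case.
deg f ≤ -1 is impossible — no certificate.

none (Gosper's algorithm certifies no s_k)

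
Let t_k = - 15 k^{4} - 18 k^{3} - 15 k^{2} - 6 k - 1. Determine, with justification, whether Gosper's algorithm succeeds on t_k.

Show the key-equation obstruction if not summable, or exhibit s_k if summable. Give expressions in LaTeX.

Yes. s_k = k^{3} \left(- 3 k^{2} + 3 k - 1\right).

The ratio is (15*k**4 + 78*k**3 + 159*k**2 + 150*k + 55)/(15*k**4 + 18*k**3 + 15*k**2 + 6*k + 1).
Normal form (A,B,C) = (1, 1, k**4 + 6*k**3/5 + k**2 + 2*k/5 + 1/15).
f must satisfy (1)·f(k+1) − (1)·f(k) = k**4 + 6*k**3/5 + k**2 + 2*k/5 + 1/15.
deg f ≤ 5 (via 0,0,4).
Solving with deg f ≤ 5: f(k) = k**3*(3*k**2 - 3*k + 1)/15.
R(k) = B(k−1)·f(k)/C(k) = k**3*(3*k**2 - 3*k + 1)/(15*k**4 + 18*k**3 + 15*k**2 + 6*k + 1); s_k = R·t_k = k**3*(-3*k**2 + 3*k - 1).
Verify: -15*k**4 - 18*k**3 - 15*k**2 - 6*k - 1 matches t_k.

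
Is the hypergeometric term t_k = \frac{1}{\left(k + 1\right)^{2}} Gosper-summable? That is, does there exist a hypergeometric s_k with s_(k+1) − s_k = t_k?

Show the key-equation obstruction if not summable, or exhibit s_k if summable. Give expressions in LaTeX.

Step 1: r(k) = (k + 1)**2/(k + 2)**2.
Normal form (A,B,C) = (k**2 + 2*k + 1, k**2 + 4*k + 4, 1).
Set up (k**2 + 2*k + 1)·f(k+1) − (k**2 + 2*k + 1)·f(k) − (1) = 0.
d = 0 from the (2,2,0) case.
Write f(k) = c0. Then LHS − RHS = -1, requiring -1 = 0: contradictory. No certificate.

No; the coefficient equations for f are inconsistent.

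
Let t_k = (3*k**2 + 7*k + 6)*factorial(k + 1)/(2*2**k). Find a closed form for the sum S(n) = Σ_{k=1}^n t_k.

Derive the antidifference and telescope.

r(k) = (k + 2)*(7*k + 3*(k + 1)**2 + 13)/(2*(3*k**2 + 7*k + 6)) after simplifying.
Take A(k)=k/2 + 1, B(k)=1, C(k)=k**2 + 7*k/3 + 2.
Solve (k/2 + 1)·f(k+1) − (1)·f(k) = k**2 + 7*k/3 + 2.
From deg A=1, deg B=0, deg C=2: d=1.
Match coefficients ⇒ f(k) = 2*(3*k + 4)/3.
R(k) = B(k−1)·f(k)/C(k) = 2*(3*k + 4)/(3*k**2 + 7*k + 6); s_k = R·t_k = (3*k + 4)*factorial(k + 1)/2**k.
Verify: (3*k**2 + 7*k + 6)*factorial(k + 1)/(2*2**k) matches t_k.
s_(n+1) = 2**(-n - 1)*(3*n + 7)*factorial(n + 2) and s_(1) = 7, so S(n) = (-14*2**n + 3*n**3*factorial(n) + 16*n**2*factorial(n) + 27*n*factorial(n) + 14*factorial(n))/(2*2**n).

S(n) = (-14*2**n + 3*n**3*factorial(n) + 16*n**2*factorial(n) + 27*n*factorial(n) + 14*factorial(n))/(2*2**n)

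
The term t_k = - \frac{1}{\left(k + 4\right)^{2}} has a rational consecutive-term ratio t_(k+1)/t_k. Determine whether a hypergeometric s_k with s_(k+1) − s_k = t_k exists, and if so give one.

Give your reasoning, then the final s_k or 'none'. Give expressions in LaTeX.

Ratio r(k) = (k + 4)**2/(k + 5)**2.
So A=k**2 + 8*k + 16 and B=k**2 + 10*k + 25, with C=1.
Solve (k**2 + 8*k + 16)·f(k+1) − (k**2 + 8*k + 16)·f(k) = 1.
Degrees (2,2,0) ⇒ d ≤ 0.
Generic f = c0 gives residual -1; -1 = 0 cannot hold, so t_k is not Gosper-summable.

not Gosper-summable; s_k does not exist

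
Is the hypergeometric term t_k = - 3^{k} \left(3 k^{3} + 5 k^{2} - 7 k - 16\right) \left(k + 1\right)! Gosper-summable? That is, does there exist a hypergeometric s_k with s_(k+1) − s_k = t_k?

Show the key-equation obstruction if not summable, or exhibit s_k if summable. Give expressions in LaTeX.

Yes. s_k = 3^{k} \left(- k^{2} + 2 k + 2\right) \left(k + 1\right)!.

Ratio r(k) = 3*(3*k**4 + 20*k**3 + 40*k**2 + 9*k - 30)/(3*k**3 + 5*k**2 - 7*k - 16).
Factor: A=3*k + 6; B=1; C=k**3 + 5*k**2/3 - 7*k/3 - 16/3.
Need (3*k + 6)·f(k+1) − (1)·f(k) = k**3 + 5*k**2/3 - 7*k/3 - 16/3.
Bound: deg f ≤ 2.
A polynomial solution: f(k) = (k**2 - 2*k - 2)/3.
So s_k = (B(k−1)f/C)·t_k = ((k**2 - 2*k - 2)/(3*k**3 + 5*k**2 - 7*k - 16))·t_k = 3**k*(-k**2 + 2*k + 2)*factorial(k + 1).
s_(k+1) − s_k = -3**k*(3*k**3 + 5*k**2 - 7*k - 16)*factorial(k + 1) = t_k.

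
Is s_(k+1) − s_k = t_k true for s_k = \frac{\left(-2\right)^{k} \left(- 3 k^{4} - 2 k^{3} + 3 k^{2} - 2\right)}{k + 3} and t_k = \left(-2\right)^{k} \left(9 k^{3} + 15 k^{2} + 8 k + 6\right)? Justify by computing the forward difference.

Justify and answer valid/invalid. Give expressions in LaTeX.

s_(k+1) = 2*(-2)**k*(3*k**4 + 14*k**3 + 21*k**2 + 12*k + 4)/(k + 4)
s_(k+1) − s_k = (-2)**k*(9*k**5 + 60*k**4 + 131*k**3 + 138*k**2 + 82*k + 32)/(k**2 + 7*k + 12)
(s_(k+1) − s_k) − t_k = (-2)**(k + 1)*(9*k**4 + 45*k**3 + 52*k**2 + 28*k + 20)/(k**2 + 7*k + 12)

Invalid: residual \frac{\left(-2\right)^{k + 1} \left(9 k^{4} + 45 k^{3} + 52 k^{2} + 28 k + 20\right)}{k^{2} + 7 k + 12} ≠ 0.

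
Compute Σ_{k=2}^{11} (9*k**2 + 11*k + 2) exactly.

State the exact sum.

r(k) = (9*k**2 + 29*k + 22)/(9*k**2 + 11*k + 2) after simplifying.
Gosper form: A/B · C(k+1)/C(k) with A=1, B=1, C=k**2 + 11*k/9 + 2/9.
f must satisfy (1)·f(k+1) − (1)·f(k) = k**2 + 11*k/9 + 2/9.
From deg A=0, deg B=0, deg C=2: d=3.
A polynomial solution: f(k) = k*(k + 1)*(3*k - 2)/9.
Then R = B(k−1)f/C = k*(3*k - 2)/(9*k + 2), so s_k = R(k)·t_k = k*(3*k**2 + k - 2).
s_(k+1) − s_k = 9*k**2 + 11*k + 2 = t_k.
Evaluate s at k=12 and k=2: 5304 and 24; difference 5280.

Σ = 5280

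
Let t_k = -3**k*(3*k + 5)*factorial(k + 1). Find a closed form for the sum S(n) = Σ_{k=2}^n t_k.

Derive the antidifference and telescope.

Compute t_(k+1)/t_k: get 3*(k + 2)*(3*k + 8)/(3*k + 5).
Take A(k)=3*k + 6, B(k)=1, C(k)=k + 5/3.
Key eq: (3*k + 6)·f(k+1) = (1)·f(k) + (k + 5/3).
Bound: deg f ≤ 0.
A polynomial solution: f(k) = 1/3.
Certificate R = B(k−1)f/C = 1/(3*k + 5) gives s_k = -3**k*factorial(k + 1).
Δs = -3**k*(3*k + 5)*factorial(k + 1), as required.
Σ_(k=2)^n t_k = s_(n+1) − s_(2) = (-3**(n + 1)*factorial(n + 2)) − (-54), i.e. -3*3**n*factorial(n + 2) + 54.

S(n) = -3*3**n*factorial(n + 2) + 54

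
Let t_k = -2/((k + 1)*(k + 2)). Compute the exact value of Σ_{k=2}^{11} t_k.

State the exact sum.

Σ = -20/39

r(k) = (k + 1)/(k + 3) after simplifying.
Take A(k)=k + 1, B(k)=k + 3, C(k)=1.
Set up (k + 1)·f(k+1) − (k + 2)·f(k) − (1) = 0.
Degrees (1,1,0) ⇒ d ≤ 1.
Coefficient equations give f(k) = k.
R(k) = B(k−1)·f(k)/C(k) = k*(k + 2); s_k = R·t_k = -2*k/(k + 1).
Verify: -2/(k**2 + 3*k + 2) matches t_k.
Sum = s_(12) − s_(2); s_(12) = -24/13, s_(2) = -4/3 ⇒ -20/39.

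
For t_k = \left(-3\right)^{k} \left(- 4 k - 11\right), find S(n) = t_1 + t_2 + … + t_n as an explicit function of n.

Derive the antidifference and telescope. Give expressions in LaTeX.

S(n) = - 3 \left(-3\right)^{n} n - 9 \left(-3\right)^{n} + 9

Compute t_(k+1)/t_k: get 3*(-4*k - 15)/(4*k + 11).
A = -3, B = 1, C = k + 11/4.
Solve (-3)·f(k+1) − (1)·f(k) = k + 11/4.
Degrees (0,0,1) ⇒ d ≤ 1.
Solving with deg f ≤ 1: f(k) = -(k + 2)/4.
So s_k = (B(k−1)f/C)·t_k = (-(k + 2)/(4*k + 11))·t_k = (-3)**k*(k + 2).
Verify: (-3)**k*(-4*k - 11) matches t_k.
Telescope: S(n) = s_(n+1) − s_(1) = (-3)**(n + 1)*(n + 3) − (-9) = -3*(-3)**n*n - 9*(-3)**n + 9.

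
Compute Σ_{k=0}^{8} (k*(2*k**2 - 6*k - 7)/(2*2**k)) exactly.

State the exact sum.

The ratio is (2*k**3 - 13*k - 11)/(2*k*(2*k**2 - 6*k - 7)).
Normal form (A,B,C) = (1/2, 1, k**3 - 3*k**2 - 7*k/2).
Solve (1/2)·f(k+1) − (1)·f(k) = k**3 - 3*k**2 - 7*k/2.
Bound: deg f ≤ 3.
Solving with deg f ≤ 3: f(k) = -(k + 1)*(2*k**2 - 2*k + 1).
Then R = B(k−1)f/C = -2*(k + 1)*(2*k**2 - 2*k + 1)/(k*(2*k**2 - 6*k - 7)), so s_k = R(k)·t_k = (-2*k**3 + k - 1)/2**k.
Check: Δs_k = k*(2*k**2 - 6*k - 7)/(2*2**k). ✓
Evaluate s at k=9 and k=0: -725/256 and -1; difference -469/256.

Σ = -469/256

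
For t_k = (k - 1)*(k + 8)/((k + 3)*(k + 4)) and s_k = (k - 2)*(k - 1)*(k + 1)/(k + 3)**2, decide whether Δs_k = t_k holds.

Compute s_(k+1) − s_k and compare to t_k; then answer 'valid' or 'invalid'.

Invalid: residual 2*(-9*k**2 - 23*k + 32)/(k**4 + 14*k**3 + 73*k**2 + 168*k + 144) ≠ 0.

s_(k+1) = k*(k - 1)*(k + 2)/(k + 4)**2
s_(k+1) − s_k = (k - 1)*(k*(k + 2)*(k + 3)**2 - (k - 2)*(k + 1)*(k + 4)**2)/((k + 3)**2*(k + 4)**2)
(s_(k+1) − s_k) − t_k = 2*(-9*k**2 - 23*k + 32)/(k**4 + 14*k**3 + 73*k**2 + 168*k + 144)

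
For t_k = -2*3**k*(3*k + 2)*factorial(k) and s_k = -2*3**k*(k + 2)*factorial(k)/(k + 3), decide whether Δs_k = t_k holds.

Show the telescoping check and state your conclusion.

s_(k+1) = -6*3**k*(k + 3)*factorial(k + 1)/(k + 4)
s_(k+1) − s_k = -2*3**k*(3*k**3 + 20*k**2 + 39*k + 19)*factorial(k)/((k + 3)*(k + 4))
(s_(k+1) − s_k) − t_k = 2*3**k*(3*k**2 + 11*k + 5)*factorial(k)/((k + 3)*(k + 4))

Invalid: residual 2*3**k*(3*k**2 + 11*k + 5)*factorial(k)/((k + 3)*(k + 4)) ≠ 0.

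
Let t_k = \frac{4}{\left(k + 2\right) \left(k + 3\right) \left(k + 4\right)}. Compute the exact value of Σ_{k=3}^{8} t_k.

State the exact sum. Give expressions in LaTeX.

Σ = 17/330

Ratio r(k) = (k + 2)/(k + 5).
A = k + 2, B = k + 5, C = 1.
f must satisfy (k + 2)·f(k+1) − (k + 4)·f(k) = 1.
Degrees (1,1,0) ⇒ d ≤ 2.
Solving with deg f ≤ 2: f(k) = k*(k + 5)/12.
Then R = B(k−1)f/C = k*(k + 4)*(k + 5)/12, so s_k = R(k)·t_k = k*(k + 5)/(3*(k + 2)*(k + 3)).
Δs = 4/(k**3 + 9*k**2 + 26*k + 24), as required.
Telescoping: Σ = s_(9) − s_(3) = 7/22 − (4/15) = 17/330.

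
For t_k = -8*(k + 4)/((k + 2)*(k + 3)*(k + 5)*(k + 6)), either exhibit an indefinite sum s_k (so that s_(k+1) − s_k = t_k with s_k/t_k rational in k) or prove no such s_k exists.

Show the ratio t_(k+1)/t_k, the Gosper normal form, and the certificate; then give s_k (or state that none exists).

Ratio r(k) = (k + 2)*(k + 5)**2/((k + 4)**2*(k + 7)).
Gosper form: A/B · C(k+1)/C(k) with A=k + 2, B=k + 7, C=k**2 + 8*k + 16.
Key eq: (k + 2)·f(k+1) = (k + 6)·f(k) + (k**2 + 8*k + 16).
d = 4 from the (1,1,2) case.
Match coefficients ⇒ f(k) = k*(k + 3)*(k + 4)*(k + 7)/20.
So s_k = (B(k−1)f/C)·t_k = (k*(k + 3)*(k + 6)*(k + 7)/(20*(k + 4)))·t_k = 2*k*(-k - 7)/(5*(k**2 + 7*k + 10)).
Check: Δs_k = 8*(-k - 4)/(k**4 + 16*k**3 + 91*k**2 + 216*k + 180). ✓

s_k = 2*k*(-k - 7)/(5*(k**2 + 7*k + 10))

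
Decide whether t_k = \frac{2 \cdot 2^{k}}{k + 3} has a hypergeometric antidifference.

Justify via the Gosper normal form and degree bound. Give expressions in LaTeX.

No — t_k has no hypergeometric antidifference.

t_(k+1)/t_k = 2*(k + 3)/(k + 4).
Normal form (A,B,C) = (2*k + 6, k + 4, 1).
Need (2*k + 6)·f(k+1) − (k + 3)·f(k) = 1.
From deg A=1, deg B=1, deg C=0: d=-1.
d = -1 < 0 ⇒ no nonzero polynomial f; not summable.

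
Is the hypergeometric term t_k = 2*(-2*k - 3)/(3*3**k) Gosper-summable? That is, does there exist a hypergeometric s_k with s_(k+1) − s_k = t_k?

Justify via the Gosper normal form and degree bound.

t_(k+1)/t_k = (2*k + 5)/(3*(2*k + 3)).
A = 1/3, B = 1, C = k + 3/2.
Need (1/3)·f(k+1) − (1)·f(k) = k + 3/2.
deg f ≤ 1 (via 0,0,1).
Solve for f: f(k) = -3*(k + 2)/2 (degree 1 ≤ 1).
Then R = B(k−1)f/C = -3*(k + 2)/(2*k + 3), so s_k = R(k)·t_k = 2*(k + 2)/3**k.
s_(k+1) − s_k = 2*(-2*k - 3)/(3*3**k) = t_k.

Yes. s_k = 2*(k + 2)/3**k.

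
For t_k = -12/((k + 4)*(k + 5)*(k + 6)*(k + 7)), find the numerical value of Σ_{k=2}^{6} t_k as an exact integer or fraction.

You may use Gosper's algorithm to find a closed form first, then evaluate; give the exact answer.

Σ = -115/12012

Compute t_(k+1)/t_k: get (k + 4)/(k + 8).
Normal form (A,B,C) = (k + 4, k + 8, 1).
Need (k + 4)·f(k+1) − (k + 7)·f(k) = 1.
deg f ≤ 3 (via 1,1,0).
Coefficient equations give f(k) = k*(k**2 + 15*k + 74)/360.
Then R = B(k−1)f/C = k*(k + 7)*(k**2 + 15*k + 74)/360, so s_k = R(k)·t_k = k*(-k**2 - 15*k - 74)/(30*(k + 4)*(k + 5)*(k + 6)).
Verify: -12/(k**4 + 22*k**3 + 179*k**2 + 638*k + 840) matches t_k.
Telescoping: Σ = s_(7) − s_(2) = -133/4290 − (-3/140) = -115/12012.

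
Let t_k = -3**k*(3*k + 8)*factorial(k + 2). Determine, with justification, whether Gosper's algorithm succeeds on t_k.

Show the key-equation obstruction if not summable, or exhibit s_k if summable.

Compute t_(k+1)/t_k: get 3*(k + 3)*(3*k + 11)/(3*k + 8).
Gosper form: A/B · C(k+1)/C(k) with A=3*k + 9, B=1, C=k + 8/3.
Set up (3*k + 9)·f(k+1) − (1)·f(k) − (k + 8/3) = 0.
Degrees (1,0,1) ⇒ d ≤ 0.
Solve for f: f(k) = 1/3 (degree 0 ≤ 0).
So s_k = (B(k−1)f/C)·t_k = (1/(3*k + 8))·t_k = -3**k*factorial(k + 2).
Δs = -3**k*(3*k + 8)*factorial(k + 2), as required.

Yes. s_k = -3**k*factorial(k + 2).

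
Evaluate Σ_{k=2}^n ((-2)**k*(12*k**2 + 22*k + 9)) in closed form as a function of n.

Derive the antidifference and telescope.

S(n) = 8*(-2)**n*n**2 + 20*(-2)**n*n + 10*(-2)**n + 76

t_(k+1)/t_k = 2*(-12*k**2 - 46*k - 43)/(12*k**2 + 22*k + 9).
So A=-2 and B=1, with C=k**2 + 11*k/6 + 3/4.
Solve (-2)·f(k+1) − (1)·f(k) = k**2 + 11*k/6 + 3/4.
From deg A=0, deg B=0, deg C=2: d=2.
Coefficient equations give f(k) = -(4*k**2 + 2*k - 1)/12.
R(k) = B(k−1)·f(k)/C(k) = -(4*k**2 + 2*k - 1)/(12*k**2 + 22*k + 9); s_k = R·t_k = (-2)**k*(-4*k**2 - 2*k + 1).
Verify: (-2)**k*(12*k**2 + 22*k + 9) matches t_k.
Evaluate: s_(n+1) = 2*(-2)**n*(4*n**2 + 10*n + 5); subtract s_(2) = -76 ⇒ S(n) = 8*(-2)**n*n**2 + 20*(-2)**n*n + 10*(-2)**n + 76.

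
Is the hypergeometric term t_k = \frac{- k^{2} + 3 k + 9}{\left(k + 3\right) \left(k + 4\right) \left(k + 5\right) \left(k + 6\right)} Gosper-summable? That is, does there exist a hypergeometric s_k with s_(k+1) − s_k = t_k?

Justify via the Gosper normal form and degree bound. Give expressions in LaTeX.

Yes. s_k = \frac{k \left(k + 2\right)}{\left(k + 3\right) \left(k + 4\right) \left(k + 5\right)}.

Step 1: r(k) = (k + 3)*(3*k - (k + 1)**2 + 12)/((k + 7)*(-k**2 + 3*k + 9)).
So A=k + 3 and B=k + 7, with C=k**2 - 3*k - 9.
Key eq: (k + 3)·f(k+1) = (k + 6)·f(k) + (k**2 - 3*k - 9).
Bound: deg f ≤ 3.
Solving with deg f ≤ 3: f(k) = -k*(k + 2).
R(k) = B(k−1)·f(k)/C(k) = -k*(k + 2)*(k + 6)/(k**2 - 3*k - 9); s_k = R·t_k = k*(k + 2)/((k + 3)*(k + 4)*(k + 5)).
s_(k+1) − s_k = (-k**2 + 3*k + 9)/(k**4 + 18*k**3 + 119*k**2 + 342*k + 360) = t_k.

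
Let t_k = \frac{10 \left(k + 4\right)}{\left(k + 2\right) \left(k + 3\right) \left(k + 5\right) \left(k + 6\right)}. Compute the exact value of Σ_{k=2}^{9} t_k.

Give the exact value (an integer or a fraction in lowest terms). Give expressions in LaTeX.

r(k) = (k + 2)*(k + 5)**2/((k + 4)**2*(k + 7)) after simplifying.
So A=k + 2 and B=k + 7, with C=k**2 + 8*k + 16.
Key eq: (k + 2)·f(k+1) = (k + 6)·f(k) + (k**2 + 8*k + 16).
Bound: deg f ≤ 4.
Coefficient equations give f(k) = k*(k + 3)*(k + 4)*(k + 7)/20.
Get s_k = R·t_k = k*(k + 7)/(2*(k**2 + 7*k + 10)) with R(k) = B(k−1)f(k)/C(k) = k*(k + 3)*(k + 6)*(k + 7)/(20*(k + 4)).
Δs = 10*(k + 4)/(k**4 + 16*k**3 + 91*k**2 + 216*k + 180), as required.
Telescoping: Σ = s_(10) − s_(2) = 17/36 − (9/28) = 19/126.

Σ = 19/126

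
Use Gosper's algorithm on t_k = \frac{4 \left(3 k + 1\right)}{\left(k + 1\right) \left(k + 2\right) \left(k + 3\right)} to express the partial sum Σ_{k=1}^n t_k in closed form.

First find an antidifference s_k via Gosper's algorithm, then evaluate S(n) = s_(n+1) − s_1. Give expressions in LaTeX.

r(k) = (k + 1)*(3*k + 4)/((k + 4)*(3*k + 1)) after simplifying.
So A=k + 1 and B=k + 4, with C=k + 1/3.
Key eq: (k + 1)·f(k+1) = (k + 3)·f(k) + (k + 1/3).
deg f ≤ 2 (via 1,1,1).
Solving with deg f ≤ 2: f(k) = k**2/3.
Then R = B(k−1)f/C = k**2*(k + 3)/(3*k + 1), so s_k = R(k)·t_k = 4*k**2/((k + 1)*(k + 2)).
Check: Δs_k = 4*(3*k + 1)/(k**3 + 6*k**2 + 11*k + 6). ✓
s_(n+1) = 4*(n**2 + 2*n + 1)/(n**2 + 5*n + 6) and s_(1) = 2/3, so S(n) = 2*n*(5*n + 7)/(3*(n**2 + 5*n + 6)).

S(n) = \frac{2 n \left(5 n + 7\right)}{3 \left(n^{2} + 5 n + 6\right)}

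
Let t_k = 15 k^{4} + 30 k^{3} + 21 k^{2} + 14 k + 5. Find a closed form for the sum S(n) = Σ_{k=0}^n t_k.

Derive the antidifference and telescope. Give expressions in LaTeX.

S(n) = 3 n^{5} + 15 n^{4} + 27 n^{3} + 25 n^{2} + 15 n + 5

t_(k+1)/t_k = (15*k**4 + 90*k**3 + 201*k**2 + 206*k + 85)/(15*k**4 + 30*k**3 + 21*k**2 + 14*k + 5).
Take A(k)=1, B(k)=1, C(k)=k**4 + 2*k**3 + 7*k**2/5 + 14*k/15 + 1/3.
Need (1)·f(k+1) − (1)·f(k) = k**4 + 2*k**3 + 7*k**2/5 + 14*k/15 + 1/3.
Bound: deg f ≤ 5.
Match coefficients ⇒ f(k) = k*(3*k**4 - 3*k**2 + 4*k + 1)/15.
Get s_k = R·t_k = k*(3*k**4 - 3*k**2 + 4*k + 1) with R(k) = B(k−1)f(k)/C(k) = k*(3*k**4 - 3*k**2 + 4*k + 1)/(15*k**4 + 30*k**3 + 21*k**2 + 14*k + 5).
s_(k+1) − s_k = 15*k**4 + 30*k**3 + 21*k**2 + 14*k + 5 = t_k.
Σ_(k=0)^n t_k = s_(n+1) − s_(0) = (3*n**5 + 15*n**4 + 27*n**3 + 25*n**2 + 15*n + 5) − (0), i.e. 3*n**5 + 15*n**4 + 27*n**3 + 25*n**2 + 15*n + 5.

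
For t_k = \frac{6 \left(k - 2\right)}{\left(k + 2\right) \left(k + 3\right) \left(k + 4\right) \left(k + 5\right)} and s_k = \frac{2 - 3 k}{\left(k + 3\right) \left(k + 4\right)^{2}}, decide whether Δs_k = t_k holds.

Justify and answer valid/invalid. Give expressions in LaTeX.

s_(k+1) = (-3*k - 1)/((k + 4)*(k + 5)**2)
s_(k+1) − s_k = 2*(3*k**2 + 6*k - 31)/(k**5 + 21*k**4 + 175*k**3 + 723*k**2 + 1480*k + 1200)
(s_(k+1) − s_k) − t_k = 2*(-9*k**2 - 25*k + 58)/(k**6 + 23*k**5 + 217*k**4 + 1073*k**3 + 2926*k**2 + 4160*k + 2400)

Invalid: residual \frac{2 \left(- 9 k^{2} - 25 k + 58\right)}{k^{6} + 23 k^{5} + 217 k^{4} + 1073 k^{3} + 2926 k^{2} + 4160 k + 2400} ≠ 0.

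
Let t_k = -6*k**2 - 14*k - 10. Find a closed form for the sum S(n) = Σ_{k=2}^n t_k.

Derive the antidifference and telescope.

S(n) = -2*n**3 - 10*n**2 - 18*n + 30

Step 1: r(k) = (3*k**2 + 13*k + 15)/(3*k**2 + 7*k + 5).
So A=1 and B=1, with C=k**2 + 7*k/3 + 5/3.
f must satisfy (1)·f(k+1) − (1)·f(k) = k**2 + 7*k/3 + 5/3.
Degrees (0,0,2) ⇒ d ≤ 3.
Coefficient equations give f(k) = k*(k**2 + 2*k + 2)/3.
Certificate R = B(k−1)f/C = k*(k**2 + 2*k + 2)/(3*k**2 + 7*k + 5) gives s_k = 2*k*(-k**2 - 2*k - 2).
Δs = -6*k**2 - 14*k - 10, as required.
Evaluate: s_(n+1) = -2*n**3 - 10*n**2 - 18*n - 10; subtract s_(2) = -40 ⇒ S(n) = -2*n**3 - 10*n**2 - 18*n + 30.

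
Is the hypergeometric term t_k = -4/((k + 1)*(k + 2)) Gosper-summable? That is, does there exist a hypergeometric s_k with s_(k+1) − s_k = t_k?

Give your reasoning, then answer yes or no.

r(k) = (k + 1)/(k + 3) after simplifying.
Factor: A=k + 1; B=k + 3; C=1.
Solve (k + 1)·f(k+1) − (k + 2)·f(k) = 1.
d = 1 from the (1,1,0) case.
Solve for f: f(k) = k (degree 1 ≤ 1).
So s_k = (B(k−1)f/C)·t_k = (k*(k + 2))·t_k = -4*k/(k + 1).
Verify: -4/(k**2 + 3*k + 2) matches t_k.

Yes. s_k = -4*k/(k + 1).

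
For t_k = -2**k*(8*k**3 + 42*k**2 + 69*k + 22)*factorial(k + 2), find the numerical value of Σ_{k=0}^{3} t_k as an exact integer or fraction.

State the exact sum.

Σ = -829448

Ratio r(k) = 2*(8*k**4 + 90*k**3 + 375*k**2 + 672*k + 423)/(8*k**3 + 42*k**2 + 69*k + 22).
Factor: A=2*k + 6; B=1; C=k**3 + 21*k**2/4 + 69*k/8 + 11/4.
Need (2*k + 6)·f(k+1) − (1)·f(k) = k**3 + 21*k**2/4 + 69*k/8 + 11/4.
Bound: deg f ≤ 2.
Solve for f: f(k) = (4*k**2 + 3*k - 4)/8 (degree 2 ≤ 2).
R(k) = B(k−1)·f(k)/C(k) = (4*k**2 + 3*k - 4)/(8*k**3 + 42*k**2 + 69*k + 22); s_k = R·t_k = -2**k*(4*k**2 + 3*k - 4)*factorial(k + 2).
Δs = -2**k*(8*k**3 + 42*k**2 + 69*k + 22)*factorial(k + 2), as required.
Evaluate s at k=4 and k=0: -829440 and 8; difference -829448.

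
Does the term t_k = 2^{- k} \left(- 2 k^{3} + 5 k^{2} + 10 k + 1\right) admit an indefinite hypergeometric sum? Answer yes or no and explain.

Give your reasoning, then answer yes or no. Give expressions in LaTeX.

Yes. s_k = 2^{1 - k} k \left(2 k^{2} + k - 2\right).

The ratio is (2*k**3 + k**2 - 14*k - 14)/(2*(2*k**3 - 5*k**2 - 10*k - 1)).
Factor: A=1/2; B=1; C=k**3 - 5*k**2/2 - 5*k - 1/2.
Solve (1/2)·f(k+1) − (1)·f(k) = k**3 - 5*k**2/2 - 5*k - 1/2.
From deg A=0, deg B=0, deg C=3: d=3.
Match coefficients ⇒ f(k) = -k*(2*k**2 + k - 2).
So s_k = (B(k−1)f/C)·t_k = (-2*k*(2*k**2 + k - 2)/(2*k**3 - 5*k**2 - 10*k - 1))·t_k = 2**(1 - k)*k*(2*k**2 + k - 2).
s_(k+1) − s_k = (-2*k**3 + 5*k**2 + 10*k + 1)/2**k = t_k.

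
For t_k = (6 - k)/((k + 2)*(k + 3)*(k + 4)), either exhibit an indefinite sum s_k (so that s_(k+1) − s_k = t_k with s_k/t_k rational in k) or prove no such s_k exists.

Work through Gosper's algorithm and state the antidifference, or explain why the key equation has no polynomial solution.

s_k = k*(k + 8)/(3*(k + 2)*(k + 3))

Ratio r(k) = (k - 5)*(k + 2)/((k - 6)*(k + 5)).
Factor: A=k + 2; B=k + 5; C=k - 6.
Solve (k + 2)·f(k+1) − (k + 4)·f(k) = k - 6.
Degrees (1,1,1) ⇒ d ≤ 2.
A polynomial solution: f(k) = -k*(k + 8)/3.
Get s_k = R·t_k = k*(k + 8)/(3*(k + 2)*(k + 3)) with R(k) = B(k−1)f(k)/C(k) = -k*(k + 4)*(k + 8)/(3*(k - 6)).
Verify: (6 - k)/(k**3 + 9*k**2 + 26*k + 24) matches t_k.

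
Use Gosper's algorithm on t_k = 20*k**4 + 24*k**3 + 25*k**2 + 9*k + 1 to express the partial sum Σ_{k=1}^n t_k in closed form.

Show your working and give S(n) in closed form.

Step 1: r(k) = (20*k**4 + 104*k**3 + 217*k**2 + 211*k + 79)/(20*k**4 + 24*k**3 + 25*k**2 + 9*k + 1).
Take A(k)=1, B(k)=1, C(k)=k**4 + 6*k**3/5 + 5*k**2/4 + 9*k/20 + 1/20.
Solve (1)·f(k+1) − (1)·f(k) = k**4 + 6*k**3/5 + 5*k**2/4 + 9*k/20 + 1/20.
Degrees (0,0,4) ⇒ d ≤ 5.
Coefficient equations give f(k) = k**2*(4*k**3 - 4*k**2 + 3*k - 2)/20.
R(k) = B(k−1)·f(k)/C(k) = k**2*(4*k**3 - 4*k**2 + 3*k - 2)/(20*k**4 + 24*k**3 + 25*k**2 + 9*k + 1); s_k = R·t_k = k**2*(4*k**3 - 4*k**2 + 3*k - 2).
Verify: 20*k**4 + 24*k**3 + 25*k**2 + 9*k + 1 matches t_k.
Evaluate: s_(n+1) = 4*n**5 + 16*n**4 + 27*n**3 + 23*n**2 + 9*n + 1; subtract s_(1) = 1 ⇒ S(n) = n*(4*n**4 + 16*n**3 + 27*n**2 + 23*n + 9).

S(n) = n*(4*n**4 + 16*n**3 + 27*n**2 + 23*n + 9)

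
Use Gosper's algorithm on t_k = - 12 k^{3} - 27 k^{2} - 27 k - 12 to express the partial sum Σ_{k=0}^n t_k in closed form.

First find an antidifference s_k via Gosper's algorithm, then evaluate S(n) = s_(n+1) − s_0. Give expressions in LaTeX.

t_(k+1)/t_k = (4*k**3 + 21*k**2 + 39*k + 26)/(4*k**3 + 9*k**2 + 9*k + 4).
Normal form (A,B,C) = (1, 1, k**3 + 9*k**2/4 + 9*k/4 + 1).
Need (1)·f(k+1) − (1)·f(k) = k**3 + 9*k**2/4 + 9*k/4 + 1.
deg f ≤ 4 (via 0,0,3).
Coefficient equations give f(k) = k*(k + 1)*(k**2 + 1)/4.
Get s_k = R·t_k = 3*k*(-k**3 - k**2 - k - 1) with R(k) = B(k−1)f(k)/C(k) = k*(k**2 + 1)/(4*k**2 + 5*k + 4).
Δs = -12*k**3 - 27*k**2 - 27*k - 12, as required.
Telescope: S(n) = s_(n+1) − s_(0) = -3*n**4 - 15*n**3 - 30*n**2 - 30*n - 12 − (0) = -3*n**4 - 15*n**3 - 30*n**2 - 30*n - 12.

S(n) = - 3 n^{4} - 15 n^{3} - 30 n^{2} - 30 n - 12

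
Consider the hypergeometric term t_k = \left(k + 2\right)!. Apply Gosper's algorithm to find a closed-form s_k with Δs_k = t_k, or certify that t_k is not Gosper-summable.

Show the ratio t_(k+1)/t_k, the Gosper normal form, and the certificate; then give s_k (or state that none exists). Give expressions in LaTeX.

no hypergeometric antidifference exists

Step 1: r(k) = k + 3.
Take A(k)=k + 3, B(k)=1, C(k)=1.
Solve (k + 3)·f(k+1) − (1)·f(k) = 1.
From deg A=1, deg B=0, deg C=0: d=-1.
deg f ≤ -1 is impossible — no certificate.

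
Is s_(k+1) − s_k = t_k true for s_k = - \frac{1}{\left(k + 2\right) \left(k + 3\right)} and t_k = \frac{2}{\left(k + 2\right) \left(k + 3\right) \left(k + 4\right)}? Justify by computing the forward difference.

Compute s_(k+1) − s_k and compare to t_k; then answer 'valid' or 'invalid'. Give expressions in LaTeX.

valid (s_(k+1) − s_k reduces to t_k)

s_(k+1) = -1/((k + 3)*(k + 4))
s_(k+1) − s_k = 2/(k**3 + 9*k**2 + 26*k + 24)
(s_(k+1) − s_k) − t_k = 0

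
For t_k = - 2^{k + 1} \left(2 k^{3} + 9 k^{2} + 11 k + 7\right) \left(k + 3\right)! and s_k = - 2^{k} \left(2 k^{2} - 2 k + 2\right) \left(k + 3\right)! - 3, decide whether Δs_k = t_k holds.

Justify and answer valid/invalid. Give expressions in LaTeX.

Valid: the claim telescopes to t_k.

s_(k+1) = 2**(k + 1)*(2*k - 2*(k + 1)**2)*factorial(k + 4) - 3
s_(k+1) − s_k = -2**(k + 1)*(2*k**3 + 9*k**2 + 11*k + 7)*factorial(k + 3)
(s_(k+1) − s_k) − t_k = 0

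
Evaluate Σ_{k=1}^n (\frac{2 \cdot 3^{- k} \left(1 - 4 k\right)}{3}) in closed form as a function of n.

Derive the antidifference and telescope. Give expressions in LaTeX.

Compute t_(k+1)/t_k: get (4*k + 3)/(3*(4*k - 1)).
Factor: A=1/3; B=1; C=k - 1/4.
Need (1/3)·f(k+1) − (1)·f(k) = k - 1/4.
Bound: deg f ≤ 1.
Coefficient equations give f(k) = -3*(4*k + 1)/8.
Then R = B(k−1)f/C = -3*(4*k + 1)/(2*(4*k - 1)), so s_k = R(k)·t_k = (4*k + 1)/3**k.
s_(k+1) − s_k = 2*(1 - 4*k)/(3*3**k) = t_k.
Σ_(k=1)^n t_k = s_(n+1) − s_(1) = (3**(-n - 1)*(4*n + 5)) − (5/3), i.e. 3**(-n - 1)*(-5*3**n + 4*n + 5).

S(n) = 3^{- n - 1} \left(- 5 \cdot 3^{n} + 4 n + 5\right)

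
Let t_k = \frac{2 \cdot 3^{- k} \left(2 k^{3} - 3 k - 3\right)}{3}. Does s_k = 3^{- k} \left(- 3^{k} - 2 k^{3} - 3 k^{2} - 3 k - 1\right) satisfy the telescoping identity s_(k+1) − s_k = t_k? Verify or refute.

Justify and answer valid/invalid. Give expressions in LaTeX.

s_(k+1) = (-3*3**k - 2*k**3 - 9*k**2 - 15*k - 9)/(3*3**k)
s_(k+1) − s_k = 2*(2*k**3 - 3*k - 3)/(3*3**k)
(s_(k+1) − s_k) − t_k = 0

valid; difference matches t_k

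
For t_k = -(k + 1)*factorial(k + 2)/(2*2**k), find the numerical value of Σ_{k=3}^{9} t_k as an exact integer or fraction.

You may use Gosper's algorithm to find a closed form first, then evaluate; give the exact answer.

Σ = -467760

r(k) = (k + 2)*(k + 3)/(2*(k + 1)) after simplifying.
Normal form (A,B,C) = (k/2 + 3/2, 1, k + 1).
Solve (k/2 + 3/2)·f(k+1) − (1)·f(k) = k + 1.
d = 0 from the (1,0,1) case.
A polynomial solution: f(k) = 2.
Certificate R = B(k−1)f/C = 2/(k + 1) gives s_k = -factorial(k + 2)/2**k.
Δs = -(k + 1)*factorial(k + 2)/(2*2**k), as required.
Σ_(k=3)^(9) t_k = s_(10) − s_(3) = -467775 − (-15) = -467760.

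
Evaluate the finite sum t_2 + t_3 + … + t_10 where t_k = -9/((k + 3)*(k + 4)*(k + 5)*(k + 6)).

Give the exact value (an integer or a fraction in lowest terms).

Compute t_(k+1)/t_k: get (k + 3)/(k + 7).
A = k + 3, B = k + 7, C = 1.
Need (k + 3)·f(k+1) − (k + 6)·f(k) = 1.
Degrees (1,1,0) ⇒ d ≤ 3.
Solve for f: f(k) = k*(k**2 + 12*k + 47)/180 (degree 3 ≤ 3).
Then R = B(k−1)f/C = k*(k + 6)*(k**2 + 12*k + 47)/180, so s_k = R(k)·t_k = k*(-k**2 - 12*k - 47)/(20*(k + 3)*(k + 4)*(k + 5)).
Verify: -9/(k**4 + 18*k**3 + 119*k**2 + 342*k + 360) matches t_k.
Evaluate s at k=11 and k=2: -11/224 and -1/28; difference -3/224.

Σ = -3/224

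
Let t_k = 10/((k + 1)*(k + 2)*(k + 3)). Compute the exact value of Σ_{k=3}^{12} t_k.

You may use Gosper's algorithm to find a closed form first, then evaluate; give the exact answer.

Σ = 19/84

Step 1: r(k) = (k + 1)/(k + 4).
Gosper form: A/B · C(k+1)/C(k) with A=k + 1, B=k + 4, C=1.
Set up (k + 1)·f(k+1) − (k + 3)·f(k) − (1) = 0.
d = 2 from the (1,1,0) case.
Solving with deg f ≤ 2: f(k) = k*(k + 3)/4.
Then R = B(k−1)f/C = k*(k + 3)**2/4, so s_k = R(k)·t_k = 5*k*(k + 3)/(2*(k + 1)*(k + 2)).
Verify: 10/(k**3 + 6*k**2 + 11*k + 6) matches t_k.
Σ_(k=3)^(12) t_k = s_(13) − s_(3) = 52/21 − (9/4) = 19/84.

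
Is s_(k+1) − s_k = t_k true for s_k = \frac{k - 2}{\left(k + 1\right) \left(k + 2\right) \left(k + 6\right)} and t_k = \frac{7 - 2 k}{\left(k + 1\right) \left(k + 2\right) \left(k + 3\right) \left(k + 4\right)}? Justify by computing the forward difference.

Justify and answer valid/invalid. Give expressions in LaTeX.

Invalid: residual \frac{3 \left(3 k^{2} + 7 k - 50\right)}{k^{6} + 23 k^{5} + 207 k^{4} + 925 k^{3} + 2144 k^{2} + 2412 k + 1008} ≠ 0.

s_(k+1) = (k - 1)/((k + 2)*(k + 3)*(k + 7))
s_(k+1) − s_k = 2*(-k**2 - k + 18)/(k**5 + 19*k**4 + 131*k**3 + 401*k**2 + 540*k + 252)
(s_(k+1) − s_k) − t_k = 3*(3*k**2 + 7*k - 50)/(k**6 + 23*k**5 + 207*k**4 + 925*k**3 + 2144*k**2 + 2412*k + 1008)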